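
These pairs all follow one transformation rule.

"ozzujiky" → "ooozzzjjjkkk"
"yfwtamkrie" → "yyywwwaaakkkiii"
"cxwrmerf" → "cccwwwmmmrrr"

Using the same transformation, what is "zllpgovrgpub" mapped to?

zzzlllgggvvvggguuu

Rule — keep every other character starting from the first (positions 1st, 3rd, 5th, ...), then repeat every character 3 times.
"zllpgovrgpub" → "zlgvgu" → "zzzlllgggvvvggguuu".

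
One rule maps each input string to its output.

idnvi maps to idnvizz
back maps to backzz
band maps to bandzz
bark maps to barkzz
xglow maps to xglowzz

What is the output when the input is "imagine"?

Looking at the pairs, the operation is to append "zz".
On "imagine" that produces "imaginezz".

imaginezz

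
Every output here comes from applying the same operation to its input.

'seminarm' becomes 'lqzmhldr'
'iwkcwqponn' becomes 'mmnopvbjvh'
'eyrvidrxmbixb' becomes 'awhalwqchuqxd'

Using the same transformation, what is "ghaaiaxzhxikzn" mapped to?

Rule — reverse the string, then shift every letter 1 place backward in the alphabet (wrapping around).
Starting from "ghaaiaxzhxikzn": after the first operation, "nzkixhzxaiaahg"; after the second, "myjhwgywzhzzgf".
(Check on "eyrvidrxmbixb": → "bxibmxrdivrye" → "awhalwqchuqxd" ✓)

myjhwgywzhzzgf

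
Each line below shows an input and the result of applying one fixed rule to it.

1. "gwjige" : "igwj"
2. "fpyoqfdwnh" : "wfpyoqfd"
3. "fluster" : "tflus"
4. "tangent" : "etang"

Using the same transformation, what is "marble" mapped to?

Each output is the input with this applied: delete the last 2 characters, then move the last character to the front.
"marble" → "marb" → "bmar".

bmar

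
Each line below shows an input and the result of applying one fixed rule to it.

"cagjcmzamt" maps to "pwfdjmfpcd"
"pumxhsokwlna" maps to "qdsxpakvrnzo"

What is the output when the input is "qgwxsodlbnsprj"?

Looking at the pairs, the operation is to shift every letter 3 places forward in the alphabet (wrapping around), then move the last 2 characters to the front (rotate right by 2).
"qgwxsodlbnsprj" → "tjzavrgoeqvsum" → "umtjzavrgoeqvs".

umtjzavrgoeqvs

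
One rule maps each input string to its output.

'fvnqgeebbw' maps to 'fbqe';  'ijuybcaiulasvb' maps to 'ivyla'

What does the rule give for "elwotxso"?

eso

Looking at the pairs, the operation is to take characters alternately from the front and the back (1st, last, 2nd, 2nd-last, ...), then keep one character in every 3, starting at position 1 (positions 1st, 4th, 7th, ...).
"elwotxso" → "eso".
(Check on "ijuybcaiulasvb": → "ibjvusyablcuai" → "ivyla" ✓)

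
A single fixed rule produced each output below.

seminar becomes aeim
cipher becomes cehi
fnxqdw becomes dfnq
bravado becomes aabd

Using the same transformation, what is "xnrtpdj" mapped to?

What's happening: sort the characters into alphabetical order, then keep only the first 4 characters.
Working it through for "xnrtpdj": intermediate "djnprtx", final "djnp".
(Check on "bravado": → "aabdorv" → "aabd" ✓)

djnp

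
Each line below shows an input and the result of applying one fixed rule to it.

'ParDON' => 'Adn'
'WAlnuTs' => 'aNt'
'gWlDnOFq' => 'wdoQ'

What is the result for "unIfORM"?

The transformation: keep every other character starting from the second (positions 2nd, 4th, 6th, ...), then flip the case of every letter.
Starting from "unIfORM": after the first operation, "nfR"; after the second, "NFr".

NFr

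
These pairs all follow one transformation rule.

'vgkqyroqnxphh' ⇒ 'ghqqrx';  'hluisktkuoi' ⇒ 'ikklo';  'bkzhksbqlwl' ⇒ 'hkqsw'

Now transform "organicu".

Each output is the input with this applied: keep every other character starting from the second (positions 2nd, 4th, 6th, ...), then sort the characters into alphabetical order.
For "organicu" the result is "airu".

airu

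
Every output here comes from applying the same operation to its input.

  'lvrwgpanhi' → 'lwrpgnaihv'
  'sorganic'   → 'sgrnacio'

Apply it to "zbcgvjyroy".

The transformation: swap each adjacent pair of characters (1↔2, 3↔4, ...), then move the first character to the end.
For "zbcgvjyroy", step one produces "bzgcjvryyo"; step two turns that into "zgcjvryyob".

zgcjvryyob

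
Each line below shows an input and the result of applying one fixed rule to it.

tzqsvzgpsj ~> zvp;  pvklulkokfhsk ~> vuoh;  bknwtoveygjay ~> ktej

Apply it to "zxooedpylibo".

xeyb

Looking at the pairs, the operation is to keep one character in every 3, starting at position 2 (positions 2nd, 5th, 8th, ...).
"zxooedpylibo" → "xeyb".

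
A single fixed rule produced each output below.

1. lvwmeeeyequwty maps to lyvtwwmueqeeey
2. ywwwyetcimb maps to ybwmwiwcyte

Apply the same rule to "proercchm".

pmrhocecr

The rule is to take characters alternately from the front and the back (1st, last, 2nd, 2nd-last, ...).
Applying that to "proercchm" gives "pmrhocecr".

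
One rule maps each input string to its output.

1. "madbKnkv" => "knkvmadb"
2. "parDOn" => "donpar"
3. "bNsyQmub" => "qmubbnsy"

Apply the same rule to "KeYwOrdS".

ordskeyw

Each output is the input with this applied: swap the front and back halves of the string, then convert every letter to lowercase.
"KeYwOrdS" → "OrdSKeYw" → "ordskeyw".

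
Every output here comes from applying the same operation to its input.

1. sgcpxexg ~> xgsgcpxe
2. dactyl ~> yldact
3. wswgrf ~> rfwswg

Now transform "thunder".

erthund

Rule — move the last 2 characters to the front (rotate right by 2).
On "thunder" that produces "erthund".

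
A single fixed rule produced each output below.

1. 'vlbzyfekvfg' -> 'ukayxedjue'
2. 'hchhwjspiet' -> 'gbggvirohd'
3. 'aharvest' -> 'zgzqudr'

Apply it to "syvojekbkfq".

The rule is to shift every letter 1 place backward in the alphabet (wrapping around), then delete the last character.
For "syvojekbkfq", step one produces "rxunidjajep"; step two turns that into "rxunidjaje".
(Check on "hchhwjspiet": → "gbggvirohds" → "gbggvirohd" ✓)

rxunidjaje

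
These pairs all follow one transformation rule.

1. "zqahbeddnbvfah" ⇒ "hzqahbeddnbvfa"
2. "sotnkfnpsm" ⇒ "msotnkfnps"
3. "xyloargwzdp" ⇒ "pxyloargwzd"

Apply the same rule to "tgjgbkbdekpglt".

Looking at the pairs, the operation is to move the last character to the front.
"tgjgbkbdekpglt" → "ttgjgbkbdekpgl".

ttgjgbkbdekpgl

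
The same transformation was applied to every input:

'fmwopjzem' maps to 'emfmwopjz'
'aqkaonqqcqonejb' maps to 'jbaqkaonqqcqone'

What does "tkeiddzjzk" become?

zktkeiddzj

What's happening: move the last 2 characters to the front (rotate right by 2).
Applying that to "tkeiddzjzk" gives "zktkeiddzj".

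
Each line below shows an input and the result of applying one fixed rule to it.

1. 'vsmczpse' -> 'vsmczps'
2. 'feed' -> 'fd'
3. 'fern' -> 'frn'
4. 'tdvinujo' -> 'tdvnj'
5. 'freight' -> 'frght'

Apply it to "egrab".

The pattern: remove every vowel.
"egrab" → "grb".

grb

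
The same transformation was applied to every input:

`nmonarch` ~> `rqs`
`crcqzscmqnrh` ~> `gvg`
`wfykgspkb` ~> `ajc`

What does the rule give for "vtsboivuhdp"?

zxw

Each output is the input with this applied: shift every letter 4 places forward in the alphabet (wrapping around), then keep only the first 3 characters.
On "vtsboivuhdp": the first step gives "zxwfsmzylht", and the second then gives "zxw".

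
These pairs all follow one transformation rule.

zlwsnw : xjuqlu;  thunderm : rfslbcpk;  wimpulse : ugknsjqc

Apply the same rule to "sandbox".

In each case the input is transformed by: shift every letter 2 places backward in the alphabet (wrapping around).
So "sandbox" becomes "qylbzmv".

qylbzmv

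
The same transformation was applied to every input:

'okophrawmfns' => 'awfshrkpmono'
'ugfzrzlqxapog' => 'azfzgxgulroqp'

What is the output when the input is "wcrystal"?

aycwltrs

In each case the input is transformed by: sort the characters into alphabetical order, then take characters alternately from the front and the back (1st, last, 2nd, 2nd-last, ...).
Applying both steps to "wcrystal": "aclrstwy", then "aycwltrs".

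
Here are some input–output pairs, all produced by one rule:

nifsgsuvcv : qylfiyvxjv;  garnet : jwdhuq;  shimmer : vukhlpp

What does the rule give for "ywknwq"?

In each case the input is transformed by: take characters alternately from the front and the back (1st, last, 2nd, 2nd-last, ...), then shift every letter 3 places forward in the alphabet (wrapping around).
Working it through for "ywknwq": intermediate "yqwwkn", final "btzznq".

btzznq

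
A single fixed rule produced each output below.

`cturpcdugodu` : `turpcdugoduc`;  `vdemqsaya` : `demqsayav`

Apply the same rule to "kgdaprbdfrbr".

The transformation: move the first character to the end.
On "kgdaprbdfrbr" that produces "gdaprbdfrbrk".

gdaprbdfrbrk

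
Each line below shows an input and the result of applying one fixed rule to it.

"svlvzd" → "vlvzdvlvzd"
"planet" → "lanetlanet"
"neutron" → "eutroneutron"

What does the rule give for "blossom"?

lossomlossom

What's happening: delete the first character, then write the whole string twice.
Working it through for "blossom": intermediate "lossom", final "lossomlossom".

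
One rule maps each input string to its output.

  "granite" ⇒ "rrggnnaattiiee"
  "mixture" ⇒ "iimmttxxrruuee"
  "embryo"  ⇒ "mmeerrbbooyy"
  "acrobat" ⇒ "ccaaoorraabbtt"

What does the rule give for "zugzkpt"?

uuzzzzggppkktt

Each output is the input with this applied: swap each adjacent pair of characters (1↔2, 3↔4, ...), then double every character.
Applying both steps to "zugzkpt": "uzzgpkt", then "uuzzzzggppkktt".
(Check on "granite": → "rgnatie" → "rrggnnaattiiee" ✓)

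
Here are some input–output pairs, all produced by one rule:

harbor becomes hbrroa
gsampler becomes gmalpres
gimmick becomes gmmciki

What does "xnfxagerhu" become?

Each output is the input with this applied: swap each adjacent pair of characters (1↔2, 3↔4, ...), then move the first character to the end.
Starting from "xnfxagerhu": after the first operation, "nxxfgareuh"; after the second, "xxfgareuhn".

xxfgareuhn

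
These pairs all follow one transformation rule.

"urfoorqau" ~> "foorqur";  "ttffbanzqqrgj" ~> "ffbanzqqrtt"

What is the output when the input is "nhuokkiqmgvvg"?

Looking at the pairs, the operation is to delete the last 2 characters, then move the first 2 characters to the end (rotate left by 2).
"nhuokkiqmgvvg" → "uokkiqmgvnh".

uokkiqmgvnh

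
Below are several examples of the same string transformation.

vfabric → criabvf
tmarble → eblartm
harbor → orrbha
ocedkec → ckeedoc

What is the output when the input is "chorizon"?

onizorch

The transformation: swap each adjacent pair of characters (1↔2, 3↔4, ...), then reverse the string.
Working it through for "chorizon": intermediate "hcrozino", final "onizorch".
(Check on "ocedkec": → "codeekc" → "ckeedoc" ✓)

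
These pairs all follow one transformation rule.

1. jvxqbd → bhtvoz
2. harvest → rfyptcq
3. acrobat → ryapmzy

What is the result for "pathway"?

wnyrfuy

In each case the input is transformed by: move the last character to the front, then shift every letter 2 places backward in the alphabet (wrapping around).
For "pathway", step one produces "ypathwa"; step two turns that into "wnyrfuy".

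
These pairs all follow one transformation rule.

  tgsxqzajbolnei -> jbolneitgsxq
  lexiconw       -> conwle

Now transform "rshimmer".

mmerrs

The transformation: swap the front and back halves of the string, then delete the last 2 characters.
Applying both steps to "rshimmer": "mmerrshi", then "mmerrs".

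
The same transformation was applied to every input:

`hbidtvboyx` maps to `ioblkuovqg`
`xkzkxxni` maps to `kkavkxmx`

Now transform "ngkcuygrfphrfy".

Rule — swap the front and back halves of the string, then shift every letter 13 places forward in the alphabet (wrapping around) — i.e. ROT13.
On "ngkcuygrfphrfy": the first step gives "rfphrfyngkcuyg", and the second then gives "escueslatxphlt".
(Check on "hbidtvboyx": → "vboyxhbidt" → "ioblkuovqg" ✓)

escueslatxphlt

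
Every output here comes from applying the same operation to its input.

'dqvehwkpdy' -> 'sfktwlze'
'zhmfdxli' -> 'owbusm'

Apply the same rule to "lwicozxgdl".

The transformation: shift every letter 11 places backward in the alphabet (wrapping around), then delete the last 2 characters.
Applying both steps to "lwicozxgdl": "alxrdomvsa", then "alxrdomv".

alxrdomv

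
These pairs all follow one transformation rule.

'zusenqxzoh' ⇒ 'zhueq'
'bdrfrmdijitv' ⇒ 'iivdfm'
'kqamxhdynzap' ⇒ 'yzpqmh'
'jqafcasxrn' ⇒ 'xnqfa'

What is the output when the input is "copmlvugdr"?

Each output is the input with this applied: keep every other character starting from the second (positions 2nd, 4th, 6th, ...), then move the first 3 characters to the end (rotate left by 3).
Doing the same to "copmlvugdr": "gromv".

gromv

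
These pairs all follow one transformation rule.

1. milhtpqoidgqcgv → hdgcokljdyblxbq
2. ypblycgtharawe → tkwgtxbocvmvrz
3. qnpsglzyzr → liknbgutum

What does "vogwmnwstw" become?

The rule is to shift every letter 5 places backward in the alphabet (wrapping around).
For "vogwmnwstw" the result is "qjbrhirnor".

qjbrhirnor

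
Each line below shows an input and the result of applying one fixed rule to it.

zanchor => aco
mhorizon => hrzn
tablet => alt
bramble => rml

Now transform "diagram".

iga

The transformation: keep every other character starting from the second (positions 2nd, 4th, 6th, ...).
Applying that to "diagram" gives "iga".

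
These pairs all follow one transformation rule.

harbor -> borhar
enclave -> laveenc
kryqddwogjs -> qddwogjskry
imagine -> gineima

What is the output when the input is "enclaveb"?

lavebenc

The pattern: move the first 3 characters to the end (rotate left by 3).
On "enclaveb" that produces "lavebenc".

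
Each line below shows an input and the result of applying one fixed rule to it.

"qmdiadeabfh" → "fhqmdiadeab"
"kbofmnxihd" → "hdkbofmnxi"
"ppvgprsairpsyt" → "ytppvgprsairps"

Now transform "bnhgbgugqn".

The transformation: move the last 2 characters to the front (rotate right by 2).
Applying that to "bnhgbgugqn" gives "qnbnhgbgug".

qnbnhgbgug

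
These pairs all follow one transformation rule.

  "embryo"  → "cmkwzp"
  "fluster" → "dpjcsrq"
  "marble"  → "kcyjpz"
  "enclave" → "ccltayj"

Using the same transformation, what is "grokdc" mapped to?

eapbmi

The pattern: take characters alternately from the front and the back (1st, last, 2nd, 2nd-last, ...), then shift every letter 2 places backward in the alphabet (wrapping around).
So "grokdc" becomes "eapbmi".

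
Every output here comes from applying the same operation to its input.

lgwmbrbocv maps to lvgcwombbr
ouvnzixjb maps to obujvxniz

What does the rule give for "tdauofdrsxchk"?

tkdhacuxosfrd

Looking at the pairs, the operation is to take characters alternately from the front and the back (1st, last, 2nd, 2nd-last, ...).
Doing the same to "tdauofdrsxchk": "tkdhacuxosfrd".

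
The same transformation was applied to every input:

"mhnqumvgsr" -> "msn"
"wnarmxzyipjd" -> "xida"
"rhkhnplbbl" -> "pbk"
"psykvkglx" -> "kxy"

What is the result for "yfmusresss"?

rsm

Looking at the pairs, the operation is to keep one character in every 3, starting at position 3 (positions 3rd, 6th, 9th, ...), then move the first character to the end.
"yfmusresss" → "mrs" → "rsm".
(Check on "mhnqumvgsr": → "nms" → "msn" ✓)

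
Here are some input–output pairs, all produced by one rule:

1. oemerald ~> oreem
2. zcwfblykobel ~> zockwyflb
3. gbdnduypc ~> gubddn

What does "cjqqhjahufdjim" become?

cdjfquqhhaj

In each case the input is transformed by: delete the last 3 characters, then take characters alternately from the front and the back (1st, last, 2nd, 2nd-last, ...).
"cjqqhjahufdjim" → "cjqqhjahufd" → "cdjfquqhhaj".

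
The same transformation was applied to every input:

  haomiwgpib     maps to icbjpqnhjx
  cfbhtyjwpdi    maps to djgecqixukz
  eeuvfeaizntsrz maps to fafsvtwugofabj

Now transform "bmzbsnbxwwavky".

cznlawcbtxoxcy

The transformation: take characters alternately from the front and the back (1st, last, 2nd, 2nd-last, ...), then shift every letter 1 place forward in the alphabet (wrapping around).
On "bmzbsnbxwwavky" that produces "cznlawcbtxoxcy".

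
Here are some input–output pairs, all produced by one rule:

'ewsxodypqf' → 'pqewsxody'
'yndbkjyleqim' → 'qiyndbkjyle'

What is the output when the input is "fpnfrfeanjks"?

jkfpnfrfean

Rule — delete the last character, then move the last 2 characters to the front (rotate right by 2).
Applying both steps to "fpnfrfeanjks": "fpnfrfeanjk", then "jkfpnfrfean".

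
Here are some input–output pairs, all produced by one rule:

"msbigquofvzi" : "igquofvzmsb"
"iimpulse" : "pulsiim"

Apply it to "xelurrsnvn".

Looking at the pairs, the operation is to delete the last character, then move the first 3 characters to the end (rotate left by 3).
Applying both steps to "xelurrsnvn": "xelurrsnv", then "urrsnvxel".

urrsnvxel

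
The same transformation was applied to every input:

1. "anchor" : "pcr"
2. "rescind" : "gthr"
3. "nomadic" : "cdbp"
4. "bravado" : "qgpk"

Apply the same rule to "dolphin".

The transformation: shift every letter 11 places backward in the alphabet (wrapping around), then delete the last 3 characters.
Working it through for "dolphin": intermediate "sdaewxc", final "sdae".

sdae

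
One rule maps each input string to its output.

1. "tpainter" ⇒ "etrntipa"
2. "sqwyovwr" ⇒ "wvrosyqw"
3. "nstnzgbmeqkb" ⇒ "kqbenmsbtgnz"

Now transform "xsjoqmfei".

efimxqsoj

The pattern: move the last 2 characters to the front (rotate right by 2), then take characters alternately from the front and the back (1st, last, 2nd, 2nd-last, ...).
Applying both steps to "xsjoqmfei": "eixsjoqmf", then "efimxqsoj".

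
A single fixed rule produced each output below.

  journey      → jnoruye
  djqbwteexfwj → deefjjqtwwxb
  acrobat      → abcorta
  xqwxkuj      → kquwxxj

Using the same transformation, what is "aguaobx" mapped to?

Rule — sort the characters into alphabetical order, then move the first character to the end.
On "aguaobx": the first step gives "aabgoux", and the second then gives "abgouxa".

abgouxa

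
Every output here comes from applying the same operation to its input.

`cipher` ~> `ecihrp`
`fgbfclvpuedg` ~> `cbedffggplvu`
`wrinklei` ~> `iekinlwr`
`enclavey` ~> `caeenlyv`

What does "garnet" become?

The rule is to sort the characters into alphabetical order, then swap each adjacent pair of characters (1↔2, 3↔4, ...).
On "garnet" that produces "eangtr".
(Check on "enclavey": → "aceelnvy" → "caeenlyv" ✓)

eangtr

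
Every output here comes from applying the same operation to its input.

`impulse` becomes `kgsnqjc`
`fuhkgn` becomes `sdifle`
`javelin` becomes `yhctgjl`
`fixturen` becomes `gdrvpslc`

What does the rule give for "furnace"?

sdlpayc

The pattern: swap each adjacent pair of characters (1↔2, 3↔4, ...), then shift every letter 2 places backward in the alphabet (wrapping around).
Working it through for "furnace": intermediate "ufnrcae", final "sdlpayc".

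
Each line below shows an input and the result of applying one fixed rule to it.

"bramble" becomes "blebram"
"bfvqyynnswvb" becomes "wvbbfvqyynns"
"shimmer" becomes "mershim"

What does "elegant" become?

anteleg

What's happening: move the last 3 characters to the front (rotate right by 3).
"elegant" → "anteleg".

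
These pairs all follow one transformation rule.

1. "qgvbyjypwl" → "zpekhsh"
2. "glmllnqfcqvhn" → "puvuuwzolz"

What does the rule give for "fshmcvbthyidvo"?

obqvlekcqhr

Each output is the input with this applied: delete the last 3 characters, then shift every letter 9 places forward in the alphabet (wrapping around).
So "fshmcvbthyidvo" becomes "obqvlekcqhr".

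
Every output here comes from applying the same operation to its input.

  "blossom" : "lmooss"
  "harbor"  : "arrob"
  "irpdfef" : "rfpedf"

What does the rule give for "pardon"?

anrod

Rule — delete the first character, then take characters alternately from the front and the back (1st, last, 2nd, 2nd-last, ...).
On "pardon": the first step gives "ardon", and the second then gives "anrod".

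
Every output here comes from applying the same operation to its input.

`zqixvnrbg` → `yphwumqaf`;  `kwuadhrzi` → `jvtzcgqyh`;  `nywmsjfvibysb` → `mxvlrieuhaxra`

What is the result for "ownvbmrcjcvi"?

nvmualqbibuh

The rule is to shift every letter 1 place backward in the alphabet (wrapping around).
Doing the same to "ownvbmrcjcvi": "nvmualqbibuh".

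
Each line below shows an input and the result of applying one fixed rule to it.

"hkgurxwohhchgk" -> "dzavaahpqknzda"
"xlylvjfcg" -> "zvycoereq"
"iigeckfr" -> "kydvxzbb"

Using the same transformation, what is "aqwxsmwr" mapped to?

kpflqpjt

The pattern: shift every letter 7 places backward in the alphabet (wrapping around), then reverse the string.
For "aqwxsmwr", step one produces "tjpqlfpk"; step two turns that into "kpflqpjt".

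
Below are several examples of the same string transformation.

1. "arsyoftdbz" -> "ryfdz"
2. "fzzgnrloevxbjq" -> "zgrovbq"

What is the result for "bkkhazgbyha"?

khzbh

The rule is to keep every other character starting from the second (positions 2nd, 4th, 6th, ...).
Doing the same to "bkkhazgbyha": "khzbh".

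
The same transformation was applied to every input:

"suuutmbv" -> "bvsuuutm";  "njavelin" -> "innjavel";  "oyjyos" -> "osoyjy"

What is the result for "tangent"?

The pattern: move the last 2 characters to the front (rotate right by 2).
"tangent" → "nttange".

nttange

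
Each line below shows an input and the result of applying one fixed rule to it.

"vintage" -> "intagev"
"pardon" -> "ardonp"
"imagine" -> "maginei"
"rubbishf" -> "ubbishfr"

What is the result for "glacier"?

In each case the input is transformed by: move the first character to the end.
So "glacier" becomes "lacierg".

lacierg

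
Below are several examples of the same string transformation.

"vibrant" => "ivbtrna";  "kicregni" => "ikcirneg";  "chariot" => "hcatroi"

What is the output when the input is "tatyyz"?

In each case the input is transformed by: move the first character to the end, then take characters alternately from the front and the back (1st, last, 2nd, 2nd-last, ...).
Starting from "tatyyz": after the first operation, "atyyzt"; after the second, "attzyy".

attzyy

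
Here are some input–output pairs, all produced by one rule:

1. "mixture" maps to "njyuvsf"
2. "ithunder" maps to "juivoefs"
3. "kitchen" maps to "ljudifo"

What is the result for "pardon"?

What's happening: shift every letter 1 place forward in the alphabet (wrapping around).
So "pardon" becomes "qbsepo".

qbsepo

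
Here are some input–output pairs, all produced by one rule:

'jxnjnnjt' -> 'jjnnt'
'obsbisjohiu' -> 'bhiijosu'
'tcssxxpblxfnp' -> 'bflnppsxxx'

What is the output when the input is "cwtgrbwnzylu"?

bglnruwyz

Rule — delete the first 3 characters, then sort the characters into alphabetical order.
"cwtgrbwnzylu" → "bglnruwyz".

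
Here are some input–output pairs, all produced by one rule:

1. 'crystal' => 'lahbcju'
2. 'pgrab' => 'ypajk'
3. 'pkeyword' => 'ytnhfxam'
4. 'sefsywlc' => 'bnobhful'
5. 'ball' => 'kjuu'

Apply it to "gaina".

The rule is to shift every letter 9 places forward in the alphabet (wrapping around).
On "gaina" that produces "pjrwj".

pjrwj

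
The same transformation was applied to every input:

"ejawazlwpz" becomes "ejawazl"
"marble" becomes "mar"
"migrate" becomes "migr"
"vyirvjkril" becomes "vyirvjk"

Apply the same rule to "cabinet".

Looking at the pairs, the operation is to delete the last 3 characters.
On "cabinet" that produces "cabi".

cabi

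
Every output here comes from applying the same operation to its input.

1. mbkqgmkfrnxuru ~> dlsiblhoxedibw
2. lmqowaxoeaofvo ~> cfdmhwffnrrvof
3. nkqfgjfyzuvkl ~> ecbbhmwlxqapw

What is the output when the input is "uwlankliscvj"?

lanmctrjezbc

In each case the input is transformed by: shift every letter 9 places backward in the alphabet (wrapping around), then take characters alternately from the front and the back (1st, last, 2nd, 2nd-last, ...).
Starting from "uwlankliscvj": after the first operation, "lncrebczjtma"; after the second, "lanmctrjezbc".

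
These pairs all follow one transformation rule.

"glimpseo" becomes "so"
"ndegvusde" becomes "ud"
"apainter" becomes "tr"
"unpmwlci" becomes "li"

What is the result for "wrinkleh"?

The transformation: keep every other character starting from the second (positions 2nd, 4th, 6th, ...), then delete the first 2 characters.
For "wrinkleh", step one produces "rnlh"; step two turns that into "lh".

lh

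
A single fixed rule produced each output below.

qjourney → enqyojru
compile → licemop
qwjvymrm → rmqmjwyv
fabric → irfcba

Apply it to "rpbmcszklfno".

In each case the input is transformed by: move the last 3 characters to the front (rotate right by 3), then swap each adjacent pair of characters (1↔2, 3↔4, ...).
On "rpbmcszklfno": the first step gives "fnorpbmcszkl", and the second then gives "nfrobpcmzslk".

nfrobpcmzslk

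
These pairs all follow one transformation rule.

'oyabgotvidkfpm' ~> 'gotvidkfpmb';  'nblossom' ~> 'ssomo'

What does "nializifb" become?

The transformation: delete the first 3 characters, then move the first character to the end.
Working it through for "nializifb": intermediate "lizifb", final "izifbl".

izifbl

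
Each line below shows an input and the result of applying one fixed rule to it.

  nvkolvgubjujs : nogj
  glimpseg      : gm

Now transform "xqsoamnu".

The pattern: keep one character in every 3, starting at position 1 (positions 1st, 4th, 7th, ...), then delete the last character.
Applying that to "xqsoamnu" gives "xo".

xo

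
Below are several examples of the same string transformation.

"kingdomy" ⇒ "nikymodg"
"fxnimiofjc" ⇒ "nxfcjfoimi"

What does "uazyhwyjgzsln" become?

Rule — move the first 3 characters to the end (rotate left by 3), then reverse the string.
Doing the same to "uazyhwyjgzsln": "zaunlszgjywhy".

zaunlszgjywhy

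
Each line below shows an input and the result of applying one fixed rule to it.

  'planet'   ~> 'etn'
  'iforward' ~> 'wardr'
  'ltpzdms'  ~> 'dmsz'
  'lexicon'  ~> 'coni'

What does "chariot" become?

Rule — delete the first 3 characters, then move the first character to the end.
For "chariot" the result is "iotr".
(Check on "planet": → "net" → "etn" ✓)

iotr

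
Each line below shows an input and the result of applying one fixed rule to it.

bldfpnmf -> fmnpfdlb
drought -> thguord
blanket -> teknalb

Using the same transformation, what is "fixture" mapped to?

erutxif

What's happening: reverse the string.
So "fixture" becomes "erutxif".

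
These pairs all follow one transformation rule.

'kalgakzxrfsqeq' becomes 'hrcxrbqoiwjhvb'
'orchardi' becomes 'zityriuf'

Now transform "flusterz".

Rule — swap the first and last characters, then shift every letter 9 places backward in the alphabet (wrapping around).
For "flusterz", step one produces "zlusterf"; step two turns that into "qcljkviw".
(Check on "kalgakzxrfsqeq": → "qalgakzxrfsqek" → "hrcxrbqoiwjhvb" ✓)

qcljkviw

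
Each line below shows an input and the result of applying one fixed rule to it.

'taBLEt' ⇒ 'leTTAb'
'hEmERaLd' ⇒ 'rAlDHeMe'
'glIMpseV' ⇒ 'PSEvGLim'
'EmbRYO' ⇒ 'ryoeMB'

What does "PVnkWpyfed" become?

In each case the input is transformed by: flip the case of every letter, then swap the front and back halves of the string.
"PVnkWpyfed" → "PYFEDpvNKw".

PYFEDpvNKw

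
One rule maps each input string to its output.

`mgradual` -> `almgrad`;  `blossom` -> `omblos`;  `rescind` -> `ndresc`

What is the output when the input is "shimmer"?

ershim

The rule is to move the last 2 characters to the front (rotate right by 2), then delete the last character.
For "shimmer", step one produces "ershimm"; step two turns that into "ershim".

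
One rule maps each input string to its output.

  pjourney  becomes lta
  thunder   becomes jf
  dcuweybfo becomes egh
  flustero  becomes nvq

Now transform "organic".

Each output is the input with this applied: keep one character in every 3, starting at position 2 (positions 2nd, 5th, 8th, ...), then shift every letter 2 places forward in the alphabet (wrapping around).
Starting from "organic": after the first operation, "rn"; after the second, "tp".
(Check on "thunder": → "hd" → "jf" ✓)

tp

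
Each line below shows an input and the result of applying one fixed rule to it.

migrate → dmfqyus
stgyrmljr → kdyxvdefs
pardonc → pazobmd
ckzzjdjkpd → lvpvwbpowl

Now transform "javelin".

Looking at the pairs, the operation is to shift every letter 12 places forward in the alphabet (wrapping around), then move the first 3 characters to the end (rotate left by 3).
So "javelin" becomes "qxuzvmh".

qxuzvmh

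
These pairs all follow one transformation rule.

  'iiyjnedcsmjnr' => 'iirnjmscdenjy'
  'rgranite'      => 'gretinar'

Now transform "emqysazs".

meszasyq

In each case the input is transformed by: reverse the string, then move the last 2 characters to the front (rotate right by 2).
So "emqysazs" becomes "meszasyq".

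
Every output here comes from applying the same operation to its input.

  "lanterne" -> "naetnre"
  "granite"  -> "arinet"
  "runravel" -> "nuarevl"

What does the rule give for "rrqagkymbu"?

The transformation: delete the first character, then swap each adjacent pair of characters (1↔2, 3↔4, ...).
For "rrqagkymbu", step one produces "rqagkymbu"; step two turns that into "qrgaykbmu".

qrgaykbmu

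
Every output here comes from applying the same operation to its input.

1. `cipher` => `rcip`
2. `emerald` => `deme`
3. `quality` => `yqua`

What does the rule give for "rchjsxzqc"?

In each case the input is transformed by: move the first 3 characters to the end (rotate left by 3), then keep only the last 4 characters.
Applying both steps to "rchjsxzqc": "jsxzqcrch", then "crch".

crch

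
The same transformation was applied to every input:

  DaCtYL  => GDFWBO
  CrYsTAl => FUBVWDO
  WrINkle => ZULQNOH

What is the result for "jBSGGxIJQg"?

MEVJJALMTJ

In each case the input is transformed by: shift every letter 3 places forward in the alphabet (wrapping around), then convert every letter to uppercase.
"jBSGGxIJQg" → "mEVJJaLMTj" → "MEVJJALMTJ".
(Check on "WrINkle": → "ZuLQnoh" → "ZULQNOH" ✓)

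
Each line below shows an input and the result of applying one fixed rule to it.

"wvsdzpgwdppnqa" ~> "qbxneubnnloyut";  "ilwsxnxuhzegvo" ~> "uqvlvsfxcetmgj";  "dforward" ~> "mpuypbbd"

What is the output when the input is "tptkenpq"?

riclnorn

Each output is the input with this applied: shift every letter 2 places backward in the alphabet (wrapping around), then move the first 2 characters to the end (rotate left by 2).
On "tptkenpq": the first step gives "rnriclno", and the second then gives "riclnorn".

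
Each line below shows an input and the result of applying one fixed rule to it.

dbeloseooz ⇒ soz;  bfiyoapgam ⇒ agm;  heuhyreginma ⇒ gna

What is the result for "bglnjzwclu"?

zcu

Rule — keep every other character starting from the second (positions 2nd, 4th, 6th, ...), then keep only the last 3 characters.
On "bglnjzwclu": the first step gives "gnzcu", and the second then gives "zcu".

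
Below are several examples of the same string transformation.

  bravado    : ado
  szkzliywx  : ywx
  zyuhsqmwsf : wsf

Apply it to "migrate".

ate

What's happening: keep only the last 3 characters.
On "migrate" that produces "ate".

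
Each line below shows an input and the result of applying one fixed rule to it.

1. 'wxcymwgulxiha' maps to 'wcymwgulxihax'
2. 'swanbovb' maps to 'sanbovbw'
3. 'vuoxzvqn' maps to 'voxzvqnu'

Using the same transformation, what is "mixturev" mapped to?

mxturevi

The pattern: move the first character to the end, then swap the first and last characters.
For "mixturev", step one produces "ixturevm"; step two turns that into "mxturevi".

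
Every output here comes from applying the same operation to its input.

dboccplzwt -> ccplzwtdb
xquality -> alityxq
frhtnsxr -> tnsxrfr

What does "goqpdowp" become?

pdowpgo

The pattern: move the first 2 characters to the end (rotate left by 2), then delete the first character.
For "goqpdowp", step one produces "qpdowpgo"; step two turns that into "pdowpgo".
(Check on "xquality": → "ualityxq" → "alityxq" ✓)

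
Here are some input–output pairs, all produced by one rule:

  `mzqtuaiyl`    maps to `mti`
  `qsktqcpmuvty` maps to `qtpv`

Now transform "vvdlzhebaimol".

vleil

Each output is the input with this applied: keep one character in every 3, starting at position 1 (positions 1st, 4th, 7th, ...).
For "vvdlzhebaimol" the result is "vleil".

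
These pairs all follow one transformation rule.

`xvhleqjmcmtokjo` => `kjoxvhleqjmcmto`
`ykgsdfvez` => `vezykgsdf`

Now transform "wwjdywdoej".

oejwwjdywd

The pattern: move the last 3 characters to the front (rotate right by 3).
So "wwjdywdoej" becomes "oejwwjdywd".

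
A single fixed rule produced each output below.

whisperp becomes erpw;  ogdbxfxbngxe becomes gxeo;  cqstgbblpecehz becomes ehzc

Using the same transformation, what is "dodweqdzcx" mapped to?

In each case the input is transformed by: move the last 3 characters to the front (rotate right by 3), then keep only the first 4 characters.
Working it through for "dodweqdzcx": intermediate "zcxdodweqd", final "zcxd".

zcxd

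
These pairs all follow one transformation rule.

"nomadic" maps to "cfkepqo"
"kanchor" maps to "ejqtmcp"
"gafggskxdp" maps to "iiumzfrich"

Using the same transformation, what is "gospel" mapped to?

rgniqu

What's happening: shift every letter 2 places forward in the alphabet (wrapping around), then move the first 3 characters to the end (rotate left by 3).
Working it through for "gospel": intermediate "iqurgn", final "rgniqu".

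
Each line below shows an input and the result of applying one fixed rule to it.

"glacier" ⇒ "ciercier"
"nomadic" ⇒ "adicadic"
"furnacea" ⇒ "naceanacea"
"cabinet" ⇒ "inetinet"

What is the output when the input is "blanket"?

nketnket

The pattern: delete the first 3 characters, then write the whole string twice.
Applying both steps to "blanket": "nket", then "nketnket".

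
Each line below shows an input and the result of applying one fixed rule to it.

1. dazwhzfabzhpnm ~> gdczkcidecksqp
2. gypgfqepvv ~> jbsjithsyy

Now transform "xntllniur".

The pattern: shift every letter 3 places forward in the alphabet (wrapping around).
Applying that to "xntllniur" gives "aqwooqlxu".

aqwooqlxu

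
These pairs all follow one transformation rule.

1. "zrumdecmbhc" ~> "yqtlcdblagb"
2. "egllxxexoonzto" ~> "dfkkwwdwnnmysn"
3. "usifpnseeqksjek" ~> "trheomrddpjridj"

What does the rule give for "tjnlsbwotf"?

The pattern: shift every letter 1 place backward in the alphabet (wrapping around).
"tjnlsbwotf" → "simkravnse".

simkravnse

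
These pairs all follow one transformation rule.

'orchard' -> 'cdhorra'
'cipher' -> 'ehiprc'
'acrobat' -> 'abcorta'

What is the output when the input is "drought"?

ghortud

What's happening: sort the characters into alphabetical order, then move the first character to the end.
On "drought": the first step gives "dghortu", and the second then gives "ghortud".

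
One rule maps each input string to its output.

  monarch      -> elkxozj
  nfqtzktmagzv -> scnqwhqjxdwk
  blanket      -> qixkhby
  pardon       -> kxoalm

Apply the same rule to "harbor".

The transformation: shift every letter 3 places backward in the alphabet (wrapping around), then swap the first and last characters.
For "harbor", step one produces "exoylo"; step two turns that into "oxoyle".

oxoyle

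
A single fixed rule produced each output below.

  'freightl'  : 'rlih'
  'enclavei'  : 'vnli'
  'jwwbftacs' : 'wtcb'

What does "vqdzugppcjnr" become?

zrqpjg

The pattern: keep every other character starting from the second (positions 2nd, 4th, 6th, ...), then sort the characters into reverse alphabetical order.
Working it through for "vqdzugppcjnr": intermediate "qzgpjr", final "zrqpjg".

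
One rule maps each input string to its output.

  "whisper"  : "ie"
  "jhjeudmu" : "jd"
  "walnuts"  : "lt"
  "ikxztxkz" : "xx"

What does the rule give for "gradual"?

aa

The rule is to keep one character in every 3, starting at position 3 (positions 3rd, 6th, 9th, ...).
Doing the same to "gradual": "aa".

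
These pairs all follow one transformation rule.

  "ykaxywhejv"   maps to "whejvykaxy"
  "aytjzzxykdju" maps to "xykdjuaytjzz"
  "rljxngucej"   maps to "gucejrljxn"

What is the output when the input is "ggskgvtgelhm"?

tgelhmggskgv

Rule — swap the front and back halves of the string.
"ggskgvtgelhm" → "tgelhmggskgv".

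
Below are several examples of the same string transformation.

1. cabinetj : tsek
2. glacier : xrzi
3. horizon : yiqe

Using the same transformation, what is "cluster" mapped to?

The transformation: shift every letter 9 places backward in the alphabet (wrapping around), then keep every other character starting from the first (positions 1st, 3rd, 5th, ...).
Applying both steps to "cluster": "tcljkvi", then "tlki".

tlki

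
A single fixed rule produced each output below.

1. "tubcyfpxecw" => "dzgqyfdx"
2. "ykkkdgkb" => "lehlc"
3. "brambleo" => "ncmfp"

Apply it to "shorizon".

sjapo

In each case the input is transformed by: delete the first 3 characters, then shift every letter 1 place forward in the alphabet (wrapping around).
On "shorizon" that produces "sjapo".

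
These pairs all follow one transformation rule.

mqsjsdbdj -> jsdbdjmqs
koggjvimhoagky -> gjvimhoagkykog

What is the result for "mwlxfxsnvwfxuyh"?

Looking at the pairs, the operation is to move the first 3 characters to the end (rotate left by 3).
So "mwlxfxsnvwfxuyh" becomes "xfxsnvwfxuyhmwl".

xfxsnvwfxuyhmwl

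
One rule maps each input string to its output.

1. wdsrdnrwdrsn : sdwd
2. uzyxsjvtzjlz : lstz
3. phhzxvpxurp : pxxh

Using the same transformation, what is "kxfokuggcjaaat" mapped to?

tkgax

Looking at the pairs, the operation is to keep one character in every 3, starting at position 2 (positions 2nd, 5th, 8th, ...), then swap the first and last characters.
Working it through for "kxfokuggcjaaat": intermediate "xkgat", final "tkgax".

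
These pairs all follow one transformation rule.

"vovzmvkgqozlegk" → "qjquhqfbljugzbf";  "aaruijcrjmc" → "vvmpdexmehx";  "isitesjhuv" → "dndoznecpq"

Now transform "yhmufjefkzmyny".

tchpaezafuhtit

The pattern: shift every letter 5 places backward in the alphabet (wrapping around).
On "yhmufjefkzmyny" that produces "tchpaezafuhtit".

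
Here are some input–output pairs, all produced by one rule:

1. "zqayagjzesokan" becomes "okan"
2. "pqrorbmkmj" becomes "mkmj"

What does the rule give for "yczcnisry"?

The pattern: keep only the last 4 characters.
Applying that to "yczcnisry" gives "isry".

isry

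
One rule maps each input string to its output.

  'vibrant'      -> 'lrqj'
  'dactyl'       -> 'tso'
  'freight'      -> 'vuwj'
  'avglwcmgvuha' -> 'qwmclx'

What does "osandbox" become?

eqte

The pattern: keep every other character starting from the first (positions 1st, 3rd, 5th, ...), then shift every letter 10 places backward in the alphabet (wrapping around).
Applying both steps to "osandbox": "oado", then "eqte".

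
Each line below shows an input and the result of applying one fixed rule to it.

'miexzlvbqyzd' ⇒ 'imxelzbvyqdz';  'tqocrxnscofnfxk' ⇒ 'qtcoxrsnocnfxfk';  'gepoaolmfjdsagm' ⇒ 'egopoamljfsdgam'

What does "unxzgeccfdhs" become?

Each output is the input with this applied: swap each adjacent pair of characters (1↔2, 3↔4, ...).
On "unxzgeccfdhs" that produces "nuzxegccdfsh".

nuzxegccdfsh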